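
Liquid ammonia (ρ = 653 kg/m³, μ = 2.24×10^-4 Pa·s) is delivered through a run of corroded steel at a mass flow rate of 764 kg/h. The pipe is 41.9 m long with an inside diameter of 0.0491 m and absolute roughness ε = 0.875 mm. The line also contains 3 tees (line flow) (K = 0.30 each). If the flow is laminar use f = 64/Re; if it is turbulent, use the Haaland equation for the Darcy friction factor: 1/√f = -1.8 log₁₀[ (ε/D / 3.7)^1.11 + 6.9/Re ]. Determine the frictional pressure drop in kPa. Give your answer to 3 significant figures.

ΔP ≈ 0.405 kPa

ṁ = 764 kg/h = 764/3600 = 0.2122 kg/s.
A = πD²/4 = π(0.0491)²/4 = 0.001893 m²; mean velocity V = ṁ/(ρA) = 0.2122/(653 · 0.001893) = 0.1716 m/s.
Reynolds number Re = ρVD/μ = 653 · 0.1716 · 0.0491 / 0.000224 = 2.457e+04.
Re > 4000 → turbulent. Relative roughness ε/D = 0.000875/0.0491 = 0.0178. Haaland: 1/√f = -1.8 log₁₀[(0.0178/3.7)^1.11 + 6.9/2.457e+04] = -1.8 log₁₀[0.00268 + 0.000281] = 4.552, so f = 0.04826.
Total minor-loss coefficient ΣK = 3·0.3 = 0.9.
ΔP = [f·L/D + ΣK]·(ρV²/2) = [0.04826·41.9/0.0491 + 0.9]·(653·0.1716²/2) = [41.18 + 0.9]·9.619 = 404.8 Pa.
ΔP = 404.8 Pa = 0.405 kPa.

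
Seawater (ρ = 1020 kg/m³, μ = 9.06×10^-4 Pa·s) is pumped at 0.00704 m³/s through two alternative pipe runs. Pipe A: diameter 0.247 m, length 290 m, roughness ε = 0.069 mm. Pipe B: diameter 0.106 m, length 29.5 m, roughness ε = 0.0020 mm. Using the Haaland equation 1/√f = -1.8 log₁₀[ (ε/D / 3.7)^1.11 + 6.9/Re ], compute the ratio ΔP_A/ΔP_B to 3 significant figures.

Pipe A: V = Q/A = 0.00704/0.04792 = 0.1469 m/s; Re = 4.086e+04; ε/D = 0.000279; Haaland → f = 0.02244; ΔP_A = f(L/D)(ρV²/2) = 290 Pa.
Pipe B: V = Q/A = 0.00704/0.008825 = 0.7978 m/s; Re = 9.52e+04; ε/D = 1.89e-05; Haaland → f = 0.01808; ΔP_B = f(L/D)(ρV²/2) = 1633 Pa.
ΔP_A/ΔP_B = 290/1633 = 0.178.

ΔP_A/ΔP_B ≈ 0.178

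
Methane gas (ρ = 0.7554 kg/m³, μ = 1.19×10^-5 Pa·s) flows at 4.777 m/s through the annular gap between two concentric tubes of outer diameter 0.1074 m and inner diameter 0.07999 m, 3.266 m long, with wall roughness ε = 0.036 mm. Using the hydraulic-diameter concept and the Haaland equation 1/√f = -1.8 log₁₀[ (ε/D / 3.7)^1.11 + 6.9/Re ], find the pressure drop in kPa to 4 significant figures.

ΔP ≈ 0.03500 kPa

Hydraulic diameter D_h = 4A/P = D_o - D_i = 0.1074 - 0.07999 = 0.02741 m.
Re = ρVD_h/μ = 0.7554·4.777·0.02741/1.19e-05 = 8312.
ε/D_h = 3.6e-05/0.02741 = 0.00131; Haaland gives 1/√f = -1.8 log₁₀[0.000148+0.00083] = 5.417, so f = 0.03408.
ΔP = f(L/D_h)(ρV²/2) = 0.03408·3.266/0.02741·8.619 = 35 Pa.
ΔP = 0.03500 kPa.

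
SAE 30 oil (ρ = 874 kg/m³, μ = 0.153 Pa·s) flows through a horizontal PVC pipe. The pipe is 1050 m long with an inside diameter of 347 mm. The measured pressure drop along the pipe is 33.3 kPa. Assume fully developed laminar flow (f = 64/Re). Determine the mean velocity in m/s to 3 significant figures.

For laminar flow, f = 64/Re with Re = ρVD/μ, so Darcy-Weisbach reduces to ΔP = 32μLV/D². Solving for V: V = ΔP·D²/(32μL) = 3.33e+04·(0.347)²/(32·0.153·1050) = 0.78 m/s.
Check: Re = ρVD/μ = 874·0.78·0.347/0.153 = 1546 < 2300, so the laminar assumption holds.

V ≈ 0.780 m/s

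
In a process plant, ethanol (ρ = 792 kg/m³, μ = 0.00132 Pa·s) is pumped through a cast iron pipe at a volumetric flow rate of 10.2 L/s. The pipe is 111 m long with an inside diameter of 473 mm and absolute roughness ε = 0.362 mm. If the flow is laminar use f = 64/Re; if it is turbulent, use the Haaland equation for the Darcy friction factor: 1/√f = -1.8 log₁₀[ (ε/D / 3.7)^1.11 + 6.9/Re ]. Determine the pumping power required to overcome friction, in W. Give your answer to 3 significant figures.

P ≈ 0.0905 W

Q = 10.2 L/s = 10.2/1000 = 0.0102 m³/s.
Cross-sectional area A = πD²/4 = π(0.473)²/4 = 0.1757 m²; mean velocity V = Q/A = 0.0102/0.1757 = 0.05805 m/s.
Reynolds number Re = ρVD/μ = 792 · 0.05805 · 0.473 / 0.00132 = 1.647e+04.
Re > 4000 → turbulent. Relative roughness ε/D = 0.000362/0.473 = 0.000765. Haaland: 1/√f = -1.8 log₁₀[(0.000765/3.7)^1.11 + 6.9/1.647e+04] = -1.8 log₁₀[8.14e-05 + 0.000419] = 5.942, so f = 0.02833.
Darcy-Weisbach: ΔP = f(L/D)(ρV²/2) = 0.02833·(111/0.473)·(792·0.05805²/2) = 0.02833·234.7·1.334 = 8.87 Pa.
Pumping power P = QΔP = 0.0102·8.87 = 0.09048 W = 0.0905 W.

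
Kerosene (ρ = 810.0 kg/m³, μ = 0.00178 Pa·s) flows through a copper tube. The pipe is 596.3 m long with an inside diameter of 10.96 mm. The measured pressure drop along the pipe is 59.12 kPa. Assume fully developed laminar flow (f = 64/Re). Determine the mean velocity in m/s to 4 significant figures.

For laminar flow, f = 64/Re with Re = ρVD/μ, so Darcy-Weisbach reduces to ΔP = 32μLV/D². Solving for V: V = ΔP·D²/(32μL) = 5.912e+04·(0.01096)²/(32·0.00178·596.3) = 0.2091 m/s.
Check: Re = ρVD/μ = 810·0.2091·0.01096/0.00178 = 1043 < 2300, so the laminar assumption holds.

V ≈ 0.2091 m/s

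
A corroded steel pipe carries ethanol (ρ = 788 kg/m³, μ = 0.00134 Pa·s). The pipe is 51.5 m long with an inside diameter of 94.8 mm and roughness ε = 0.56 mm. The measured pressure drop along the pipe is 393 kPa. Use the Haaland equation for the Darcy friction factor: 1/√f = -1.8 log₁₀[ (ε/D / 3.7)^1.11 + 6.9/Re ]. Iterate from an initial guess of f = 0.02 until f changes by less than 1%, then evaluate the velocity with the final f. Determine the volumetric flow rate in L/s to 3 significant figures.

Rearranging Darcy-Weisbach: V = √(2·ΔP·D/(f·L·ρ)). With ε/D = 0.00056/0.0948 = 0.00591, iterate starting from f = 0.02:
  f = 0.02 → V = √(2·3.93e+05·0.0948/(0.02·51.5·788)) = 9.582 m/s; Re = ρVD/μ = 5.342e+05; f → 0.03217
  f = 0.03217 → V = 7.555 m/s; Re = 4.212e+05; f → 0.03221
Converged (Δf/f < 1%). With the final f = 0.03221: V = √(2·3.93e+05·0.0948/(0.03221·51.5·788)) = 7.55 m/s.
Q = V·A = 7.55·(π/4·0.0948²) = 0.05329 m³/s = 53.3 L/s.

Q ≈ 53.3 L/s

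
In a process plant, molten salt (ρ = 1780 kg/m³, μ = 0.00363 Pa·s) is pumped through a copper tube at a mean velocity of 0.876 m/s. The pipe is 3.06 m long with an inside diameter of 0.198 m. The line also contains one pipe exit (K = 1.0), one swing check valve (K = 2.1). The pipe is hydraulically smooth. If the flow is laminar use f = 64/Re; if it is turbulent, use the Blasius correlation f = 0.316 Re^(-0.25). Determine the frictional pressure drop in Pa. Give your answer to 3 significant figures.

ΔP ≈ 2310 Pa

Reynolds number Re = ρVD/μ = 1780 · 0.876 · 0.198 / 0.00363 = 8.505e+04.
Re > 4000 → turbulent. Smooth-pipe (Blasius): f = 0.316 Re^(-0.25) = 0.316/(8.505e+04)^0.25 = 0.0185.
Total minor-loss coefficient ΣK = 1·1 + 1·2.1 = 3.1.
ΔP = [f·L/D + ΣK]·(ρV²/2) = [0.0185·3.06/0.198 + 3.1]·(1780·0.876²/2) = [0.286 + 3.1]·683 = 2312 Pa.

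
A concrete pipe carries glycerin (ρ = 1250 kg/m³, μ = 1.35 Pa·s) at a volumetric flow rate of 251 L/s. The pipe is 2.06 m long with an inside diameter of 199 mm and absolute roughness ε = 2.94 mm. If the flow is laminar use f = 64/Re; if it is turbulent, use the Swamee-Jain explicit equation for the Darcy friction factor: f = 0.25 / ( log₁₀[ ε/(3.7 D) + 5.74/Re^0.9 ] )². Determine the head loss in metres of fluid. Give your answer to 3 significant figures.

Q = 251 L/s = 251/1000 = 0.251 m³/s.
Cross-sectional area A = πD²/4 = π(0.199)²/4 = 0.0311 m²; mean velocity V = Q/A = 0.251/0.0311 = 8.07 m/s.
Reynolds number Re = ρVD/μ = 1250 · 8.07 · 0.199 / 1.35 = 1487.
Re < 2300 → laminar flow, so f = 64/Re = 64/1487 = 0.04304 (the turbulent correlation is not needed).
Darcy-Weisbach: ΔP = f(L/D)(ρV²/2) = 0.04304·(2.06/0.199)·(1250·8.07²/2) = 0.04304·10.35·4.07e+04 = 1.814e+04 Pa.
Head loss h_f = ΔP/(ρg) = 1.814e+04/(1250·9.81) = 1.48 m.

h_f ≈ 1.48 m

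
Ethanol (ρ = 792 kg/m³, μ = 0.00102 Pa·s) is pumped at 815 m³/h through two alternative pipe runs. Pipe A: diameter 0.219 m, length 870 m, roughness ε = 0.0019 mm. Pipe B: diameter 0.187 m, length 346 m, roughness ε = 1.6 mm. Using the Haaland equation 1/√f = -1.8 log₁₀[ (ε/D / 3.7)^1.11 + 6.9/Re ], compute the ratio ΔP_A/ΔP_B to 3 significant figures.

Pipe A: V = Q/A = 0.2264/0.03767 = 6.01 m/s; Re = 1.022e+06; ε/D = 8.68e-06; Haaland → f = 0.0117; ΔP_A = f(L/D)(ρV²/2) = 6.649e+05 Pa.
Pipe B: V = Q/A = 0.2264/0.02746 = 8.243 m/s; Re = 1.197e+06; ε/D = 0.00856; Haaland → f = 0.03611; ΔP_B = f(L/D)(ρV²/2) = 1.797e+06 Pa.
ΔP_A/ΔP_B = 6.649e+05/1.797e+06 = 0.370.

ΔP_A/ΔP_B ≈ 0.370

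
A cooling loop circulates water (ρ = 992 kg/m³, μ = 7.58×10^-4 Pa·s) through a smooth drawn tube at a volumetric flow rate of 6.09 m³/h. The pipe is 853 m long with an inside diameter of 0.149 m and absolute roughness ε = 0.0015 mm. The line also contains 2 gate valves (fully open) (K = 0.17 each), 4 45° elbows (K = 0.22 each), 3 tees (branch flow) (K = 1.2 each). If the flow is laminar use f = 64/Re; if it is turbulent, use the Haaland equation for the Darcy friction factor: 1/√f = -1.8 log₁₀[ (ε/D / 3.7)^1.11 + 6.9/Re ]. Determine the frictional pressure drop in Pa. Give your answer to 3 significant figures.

ΔP ≈ 721 Pa

Q = 6.09 m³/h = 6.09/3600 = 0.001692 m³/s.
Cross-sectional area A = πD²/4 = π(0.149)²/4 = 0.01744 m²; mean velocity V = Q/A = 0.001692/0.01744 = 0.09702 m/s.
Reynolds number Re = ρVD/μ = 992 · 0.09702 · 0.149 / 0.000758 = 1.892e+04.
Re > 4000 → turbulent. Relative roughness ε/D = 1.5e-06/0.149 = 1.01e-05. Haaland: 1/√f = -1.8 log₁₀[(1.01e-05/3.7)^1.11 + 6.9/1.892e+04] = -1.8 log₁₀[6.65e-07 + 0.000365] = 6.187, so f = 0.02612.
Total minor-loss coefficient ΣK = 2·0.17 + 4·0.22 + 3·1.2 = 4.82.
ΔP = [f·L/D + ΣK]·(ρV²/2) = [0.02612·853/0.149 + 4.82]·(992·0.09702²/2) = [149.6 + 4.82]·4.669 = 720.7 Pa.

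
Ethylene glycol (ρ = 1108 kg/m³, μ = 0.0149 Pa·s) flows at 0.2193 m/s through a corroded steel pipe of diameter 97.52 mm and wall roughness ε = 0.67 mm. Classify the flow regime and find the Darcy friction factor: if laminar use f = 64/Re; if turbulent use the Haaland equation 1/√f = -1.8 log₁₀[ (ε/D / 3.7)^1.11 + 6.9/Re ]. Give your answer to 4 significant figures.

f ≈ 0.04024

Re = ρVD/μ = 1108·0.2193·0.09752/0.0149 = 1590.
Re < 2300 → laminar, so f = 64/Re = 0.04024 (roughness is irrelevant in laminar flow).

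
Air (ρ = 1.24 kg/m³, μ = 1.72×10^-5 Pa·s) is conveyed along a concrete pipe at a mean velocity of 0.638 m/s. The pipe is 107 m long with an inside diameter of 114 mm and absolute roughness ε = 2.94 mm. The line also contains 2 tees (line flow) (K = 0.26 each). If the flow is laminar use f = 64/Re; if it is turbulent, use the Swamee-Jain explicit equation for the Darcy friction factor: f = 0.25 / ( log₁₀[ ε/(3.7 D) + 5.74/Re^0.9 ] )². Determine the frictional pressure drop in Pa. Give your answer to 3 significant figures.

Reynolds number Re = ρVD/μ = 1.24 · 0.638 · 0.114 / 1.72e-05 = 5243.
Re > 4000 → turbulent. Relative roughness ε/D = 0.00294/0.114 = 0.0258. Swamee-Jain: f = 0.25/(log₁₀[0.0258/3.7 + 5.74/5243^0.9])² = 0.25/(log₁₀[0.00697 + 0.00258])² = 0.25/(-2.02)² = 0.06126.
Total minor-loss coefficient ΣK = 2·0.26 = 0.52.
ΔP = [f·L/D + ΣK]·(ρV²/2) = [0.06126·107/0.114 + 0.52]·(1.24·0.638²/2) = [57.5 + 0.52]·0.2524 = 14.64 Pa.

ΔP ≈ 14.6 Pa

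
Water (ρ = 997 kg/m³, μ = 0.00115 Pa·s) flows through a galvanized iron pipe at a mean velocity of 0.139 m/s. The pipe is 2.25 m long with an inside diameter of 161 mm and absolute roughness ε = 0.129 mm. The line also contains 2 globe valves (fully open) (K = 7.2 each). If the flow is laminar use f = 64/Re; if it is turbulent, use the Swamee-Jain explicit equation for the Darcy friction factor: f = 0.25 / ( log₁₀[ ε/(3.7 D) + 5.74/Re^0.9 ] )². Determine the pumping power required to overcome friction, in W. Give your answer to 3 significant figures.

P ≈ 0.403 W

Reynolds number Re = ρVD/μ = 997 · 0.139 · 0.161 / 0.00115 = 1.94e+04.
Re > 4000 → turbulent. Relative roughness ε/D = 0.000129/0.161 = 0.000801. Swamee-Jain: f = 0.25/(log₁₀[0.000801/3.7 + 5.74/1.94e+04^0.9])² = 0.25/(log₁₀[0.000217 + 0.000794])² = 0.25/(-2.995)² = 0.02786.
Total minor-loss coefficient ΣK = 2·7.2 = 14.4.
ΔP = [f·L/D + ΣK]·(ρV²/2) = [0.02786·2.25/0.161 + 14.4]·(997·0.139²/2) = [0.3894 + 14.4]·9.632 = 142.4 Pa.
Q = V·A = 0.139·0.02036 = 0.00283 m³/s.
Pumping power P = QΔP = 0.00283·142.4 = 0.4031 W = 0.403 W.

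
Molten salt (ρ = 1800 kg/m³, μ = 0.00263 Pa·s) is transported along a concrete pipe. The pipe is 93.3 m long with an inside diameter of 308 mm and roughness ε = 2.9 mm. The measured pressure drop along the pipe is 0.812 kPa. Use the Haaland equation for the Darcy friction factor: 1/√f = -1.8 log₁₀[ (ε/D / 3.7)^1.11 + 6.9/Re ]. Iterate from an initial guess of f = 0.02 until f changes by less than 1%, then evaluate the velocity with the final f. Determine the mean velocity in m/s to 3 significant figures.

V ≈ 0.279 m/s

Rearranging Darcy-Weisbach: V = √(2·ΔP·D/(f·L·ρ)). With ε/D = 0.0029/0.308 = 0.00942, iterate starting from f = 0.02:
  f = 0.02 → V = √(2·812·0.308/(0.02·93.3·1800)) = 0.3859 m/s; Re = ρVD/μ = 8.135e+04; f → 0.03793
  f = 0.03793 → V = 0.2802 m/s; Re = 5.907e+04; f → 0.03819
Converged (Δf/f < 1%). With the final f = 0.03819: V = √(2·812·0.308/(0.03819·93.3·1800)) = 0.2793 m/s.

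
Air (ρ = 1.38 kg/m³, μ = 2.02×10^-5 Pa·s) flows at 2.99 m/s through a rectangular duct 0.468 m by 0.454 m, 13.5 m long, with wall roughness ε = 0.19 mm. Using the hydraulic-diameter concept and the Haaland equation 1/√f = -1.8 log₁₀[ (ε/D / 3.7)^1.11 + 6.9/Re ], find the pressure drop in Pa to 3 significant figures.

Hydraulic diameter D_h = 4A/P = 4·(0.468·0.454)/(2·(0.468+0.454)) = 0.8499/1.844 = 0.4609 m.
Re = ρVD_h/μ = 1.38·2.99·0.4609/2.02e-05 = 9.415e+04.
ε/D_h = 0.00019/0.4609 = 0.000412; Haaland gives 1/√f = -1.8 log₁₀[4.09e-05+7.33e-05] = 7.096, so f = 0.01986.
ΔP = f(L/D_h)(ρV²/2) = 0.01986·13.5/0.4609·6.169 = 3.588 Pa.

ΔP ≈ 3.59 Pa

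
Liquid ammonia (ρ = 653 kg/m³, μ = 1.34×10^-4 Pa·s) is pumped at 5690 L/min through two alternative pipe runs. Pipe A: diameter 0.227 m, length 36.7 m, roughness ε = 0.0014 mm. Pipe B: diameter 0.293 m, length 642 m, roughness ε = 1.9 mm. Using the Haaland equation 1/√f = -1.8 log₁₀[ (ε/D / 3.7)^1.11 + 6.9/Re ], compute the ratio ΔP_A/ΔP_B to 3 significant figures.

Pipe A: V = Q/A = 0.09483/0.04047 = 2.343 m/s; Re = 2.592e+06; ε/D = 6.17e-06; Haaland → f = 0.01014; ΔP_A = f(L/D)(ρV²/2) = 2940 Pa.
Pipe B: V = Q/A = 0.09483/0.06743 = 1.406 m/s; Re = 2.008e+06; ε/D = 0.00648; Haaland → f = 0.03301; ΔP_B = f(L/D)(ρV²/2) = 4.672e+04 Pa.
ΔP_A/ΔP_B = 2940/4.672e+04 = 0.0629.

ΔP_A/ΔP_B ≈ 0.0629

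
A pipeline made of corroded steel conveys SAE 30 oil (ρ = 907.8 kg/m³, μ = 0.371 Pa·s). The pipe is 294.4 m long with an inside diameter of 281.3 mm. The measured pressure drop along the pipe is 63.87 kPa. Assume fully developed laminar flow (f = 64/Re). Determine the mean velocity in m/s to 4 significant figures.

For laminar flow, f = 64/Re with Re = ρVD/μ, so Darcy-Weisbach reduces to ΔP = 32μLV/D². Solving for V: V = ΔP·D²/(32μL) = 6.387e+04·(0.2813)²/(32·0.371·294.4) = 1.446 m/s.
Check: Re = ρVD/μ = 907.8·1.446·0.2813/0.371 = 995.3 < 2300, so the laminar assumption holds.

V ≈ 1.446 m/s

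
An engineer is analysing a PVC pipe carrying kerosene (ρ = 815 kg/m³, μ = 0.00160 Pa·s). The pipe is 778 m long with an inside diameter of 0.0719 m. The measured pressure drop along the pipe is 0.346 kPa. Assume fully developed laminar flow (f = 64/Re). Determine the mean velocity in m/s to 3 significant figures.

For laminar flow, f = 64/Re with Re = ρVD/μ, so Darcy-Weisbach reduces to ΔP = 32μLV/D². Solving for V: V = ΔP·D²/(32μL) = 346·(0.0719)²/(32·0.0016·778) = 0.0449 m/s.
Check: Re = ρVD/μ = 815·0.0449·0.0719/0.0016 = 1645 < 2300, so the laminar assumption holds.

V ≈ 0.0449 m/s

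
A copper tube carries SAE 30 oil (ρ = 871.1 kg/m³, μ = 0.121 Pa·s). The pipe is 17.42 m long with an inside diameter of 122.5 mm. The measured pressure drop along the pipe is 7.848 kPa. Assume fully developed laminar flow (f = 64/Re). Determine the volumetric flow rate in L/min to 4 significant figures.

For laminar flow, f = 64/Re with Re = ρVD/μ, so Darcy-Weisbach reduces to ΔP = 32μLV/D². Solving for V: V = ΔP·D²/(32μL) = 7848·(0.1225)²/(32·0.121·17.42) = 1.746 m/s.
Check: Re = ρVD/μ = 871.1·1.746·0.1225/0.121 = 1540 < 2300, so the laminar assumption holds.
Q = V·A = 1.746·(π/4·0.1225²) = 0.02058 m³/s = 1235 L/min.

Q ≈ 1235 L/min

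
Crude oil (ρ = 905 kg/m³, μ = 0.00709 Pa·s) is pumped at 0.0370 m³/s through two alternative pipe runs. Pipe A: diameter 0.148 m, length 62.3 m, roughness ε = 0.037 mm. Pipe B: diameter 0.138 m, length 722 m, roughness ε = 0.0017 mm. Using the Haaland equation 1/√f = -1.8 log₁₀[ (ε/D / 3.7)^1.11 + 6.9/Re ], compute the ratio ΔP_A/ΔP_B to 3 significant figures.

ΔP_A/ΔP_B ≈ 0.0636

Pipe A: V = Q/A = 0.037/0.0172 = 2.151 m/s; Re = 4.063e+04; ε/D = 0.00025; Haaland → f = 0.02238; ΔP_A = f(L/D)(ρV²/2) = 1.972e+04 Pa.
Pipe B: V = Q/A = 0.037/0.01496 = 2.474 m/s; Re = 4.357e+04; ε/D = 1.23e-05; Haaland → f = 0.0214; ΔP_B = f(L/D)(ρV²/2) = 3.1e+05 Pa.
ΔP_A/ΔP_B = 1.972e+04/3.1e+05 = 0.0636.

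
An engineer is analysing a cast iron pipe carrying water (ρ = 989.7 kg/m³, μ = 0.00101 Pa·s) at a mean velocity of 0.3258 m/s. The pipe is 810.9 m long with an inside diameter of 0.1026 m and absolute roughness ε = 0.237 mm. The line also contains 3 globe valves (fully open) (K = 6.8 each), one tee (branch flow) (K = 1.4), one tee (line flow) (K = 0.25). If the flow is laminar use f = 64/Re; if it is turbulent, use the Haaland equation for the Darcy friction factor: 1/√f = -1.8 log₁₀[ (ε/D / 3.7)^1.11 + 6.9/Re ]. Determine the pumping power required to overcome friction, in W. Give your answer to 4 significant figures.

P ≈ 34.59 W

Reynolds number Re = ρVD/μ = 989.7 · 0.3258 · 0.1026 / 0.00101 = 3.276e+04.
Re > 4000 → turbulent. Relative roughness ε/D = 0.000237/0.1026 = 0.00231. Haaland: 1/√f = -1.8 log₁₀[(0.00231/3.7)^1.11 + 6.9/3.276e+04] = -1.8 log₁₀[0.000277 + 0.000211] = 5.961, so f = 0.02814.
Total minor-loss coefficient ΣK = 3·6.8 + 1·1.4 + 1·0.25 = 22.
ΔP = [f·L/D + ΣK]·(ρV²/2) = [0.02814·810.9/0.1026 + 22]·(989.7·0.3258²/2) = [222.4 + 22]·52.53 = 1.284e+04 Pa.
Q = V·A = 0.3258·0.008268 = 0.002694 m³/s.
Pumping power P = QΔP = 0.002694·1.284e+04 = 34.590 W = 34.59 W.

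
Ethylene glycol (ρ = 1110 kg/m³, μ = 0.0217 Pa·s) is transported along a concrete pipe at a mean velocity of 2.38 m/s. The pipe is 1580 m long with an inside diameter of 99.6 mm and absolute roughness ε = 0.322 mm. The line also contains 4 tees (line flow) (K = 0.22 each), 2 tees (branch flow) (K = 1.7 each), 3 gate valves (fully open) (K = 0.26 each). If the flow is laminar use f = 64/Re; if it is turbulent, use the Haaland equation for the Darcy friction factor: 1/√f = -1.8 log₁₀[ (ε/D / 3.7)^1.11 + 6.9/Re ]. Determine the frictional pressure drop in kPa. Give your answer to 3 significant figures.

Reynolds number Re = ρVD/μ = 1110 · 2.38 · 0.0996 / 0.0217 = 1.213e+04.
Re > 4000 → turbulent. Relative roughness ε/D = 0.000322/0.0996 = 0.00323. Haaland: 1/√f = -1.8 log₁₀[(0.00323/3.7)^1.11 + 6.9/1.213e+04] = -1.8 log₁₀[0.000403 + 0.000569] = 5.422, so f = 0.03401.
Total minor-loss coefficient ΣK = 4·0.22 + 2·1.7 + 3·0.26 = 5.06.
ΔP = [f·L/D + ΣK]·(ρV²/2) = [0.03401·1580/0.0996 + 5.06]·(1110·2.38²/2) = [539.5 + 5.06]·3144 = 1.712e+06 Pa.
ΔP = 1.712e+06 Pa = 1710 kPa.

ΔP ≈ 1710 kPa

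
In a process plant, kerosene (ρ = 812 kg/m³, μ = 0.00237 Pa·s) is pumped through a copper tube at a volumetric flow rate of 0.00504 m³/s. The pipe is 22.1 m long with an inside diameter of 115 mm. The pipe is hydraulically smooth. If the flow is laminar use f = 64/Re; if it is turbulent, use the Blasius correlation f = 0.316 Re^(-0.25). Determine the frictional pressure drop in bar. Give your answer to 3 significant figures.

ΔP ≈ 0.00494 bar

Cross-sectional area A = πD²/4 = π(0.115)²/4 = 0.01039 m²; mean velocity V = Q/A = 0.00504/0.01039 = 0.4852 m/s.
Reynolds number Re = ρVD/μ = 812 · 0.4852 · 0.115 / 0.00237 = 1.912e+04.
Re > 4000 → turbulent. Smooth-pipe (Blasius): f = 0.316 Re^(-0.25) = 0.316/(1.912e+04)^0.25 = 0.02687.
Darcy-Weisbach: ΔP = f(L/D)(ρV²/2) = 0.02687·(22.1/0.115)·(812·0.4852²/2) = 0.02687·192.2·95.59 = 493.7 Pa.
ΔP = 493.7 Pa = 0.00494 bar.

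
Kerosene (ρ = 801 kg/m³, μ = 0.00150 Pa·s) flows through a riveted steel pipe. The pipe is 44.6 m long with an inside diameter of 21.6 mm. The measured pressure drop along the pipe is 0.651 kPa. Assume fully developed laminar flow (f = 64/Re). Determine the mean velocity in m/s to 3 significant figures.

For laminar flow, f = 64/Re with Re = ρVD/μ, so Darcy-Weisbach reduces to ΔP = 32μLV/D². Solving for V: V = ΔP·D²/(32μL) = 651·(0.0216)²/(32·0.0015·44.6) = 0.1419 m/s.
Check: Re = ρVD/μ = 801·0.1419·0.0216/0.0015 = 1636 < 2300, so the laminar assumption holds.

V ≈ 0.142 m/s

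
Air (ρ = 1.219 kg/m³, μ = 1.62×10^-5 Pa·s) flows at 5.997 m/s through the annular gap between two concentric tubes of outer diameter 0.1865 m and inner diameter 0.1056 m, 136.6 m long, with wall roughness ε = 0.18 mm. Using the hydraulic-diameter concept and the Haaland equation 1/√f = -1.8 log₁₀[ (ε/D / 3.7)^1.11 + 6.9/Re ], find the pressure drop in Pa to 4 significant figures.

ΔP ≈ 1023 Pa

Hydraulic diameter D_h = 4A/P = D_o - D_i = 0.1865 - 0.1056 = 0.0809 m.
Re = ρVD_h/μ = 1.219·5.997·0.0809/1.62e-05 = 3.651e+04.
ε/D_h = 0.00018/0.0809 = 0.00222; Haaland gives 1/√f = -1.8 log₁₀[0.000266+0.000189] = 6.016, so f = 0.02763.
ΔP = f(L/D_h)(ρV²/2) = 0.02763·136.6/0.0809·21.92 = 1023 Pa.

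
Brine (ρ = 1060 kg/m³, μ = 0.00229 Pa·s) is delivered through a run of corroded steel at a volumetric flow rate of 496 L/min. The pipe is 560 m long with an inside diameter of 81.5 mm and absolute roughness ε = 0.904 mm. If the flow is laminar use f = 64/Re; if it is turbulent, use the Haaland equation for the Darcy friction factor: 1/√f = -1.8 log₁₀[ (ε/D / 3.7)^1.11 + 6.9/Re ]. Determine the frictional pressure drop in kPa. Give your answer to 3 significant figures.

ΔP ≈ 368 kPa

Q = 496 L/min = 496/60000 = 0.008267 m³/s.
Cross-sectional area A = πD²/4 = π(0.0815)²/4 = 0.005217 m²; mean velocity V = Q/A = 0.008267/0.005217 = 1.585 m/s.
Reynolds number Re = ρVD/μ = 1060 · 1.585 · 0.0815 / 0.00229 = 5.978e+04.
Re > 4000 → turbulent. Relative roughness ε/D = 0.000904/0.0815 = 0.0111. Haaland: 1/√f = -1.8 log₁₀[(0.0111/3.7)^1.11 + 6.9/5.978e+04] = -1.8 log₁₀[0.00158 + 0.000115] = 4.986, so f = 0.04022.
Darcy-Weisbach: ΔP = f(L/D)(ρV²/2) = 0.04022·(560/0.0815)·(1060·1.585²/2) = 0.04022·6871·1331 = 3.678e+05 Pa.
ΔP = 3.678e+05 Pa = 368 kPa.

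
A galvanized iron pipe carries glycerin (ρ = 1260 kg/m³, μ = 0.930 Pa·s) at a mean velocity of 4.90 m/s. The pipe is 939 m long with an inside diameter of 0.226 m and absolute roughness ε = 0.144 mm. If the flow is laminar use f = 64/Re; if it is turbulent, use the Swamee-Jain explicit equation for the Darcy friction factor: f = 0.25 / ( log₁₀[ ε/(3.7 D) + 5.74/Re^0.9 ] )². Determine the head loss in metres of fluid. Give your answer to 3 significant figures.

Reynolds number Re = ρVD/μ = 1260 · 4.9 · 0.226 / 0.93 = 1500.
Re < 2300 → laminar flow, so f = 64/Re = 64/1500 = 0.04266 (the turbulent correlation is not needed).
Darcy-Weisbach: ΔP = f(L/D)(ρV²/2) = 0.04266·(939/0.226)·(1260·4.9²/2) = 0.04266·4155·1.513e+04 = 2.681e+06 Pa.
Head loss h_f = ΔP/(ρg) = 2.681e+06/(1260·9.81) = 217 m.

h_f ≈ 217 m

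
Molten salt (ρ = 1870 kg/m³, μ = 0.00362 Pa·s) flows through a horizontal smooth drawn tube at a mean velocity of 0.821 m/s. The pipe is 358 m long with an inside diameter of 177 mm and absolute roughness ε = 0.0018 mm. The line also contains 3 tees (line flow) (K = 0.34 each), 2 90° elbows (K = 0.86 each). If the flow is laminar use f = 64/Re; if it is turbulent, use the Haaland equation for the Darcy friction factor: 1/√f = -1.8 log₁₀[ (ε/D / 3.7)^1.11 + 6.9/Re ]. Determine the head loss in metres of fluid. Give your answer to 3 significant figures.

h_f ≈ 1.41 m

Reynolds number Re = ρVD/μ = 1870 · 0.821 · 0.177 / 0.00362 = 7.507e+04.
Re > 4000 → turbulent. Relative roughness ε/D = 1.8e-06/0.177 = 1.02e-05. Haaland: 1/√f = -1.8 log₁₀[(1.02e-05/3.7)^1.11 + 6.9/7.507e+04] = -1.8 log₁₀[6.72e-07 + 9.19e-05] = 7.26, so f = 0.01897.
Total minor-loss coefficient ΣK = 3·0.34 + 2·0.86 = 2.74.
ΔP = [f·L/D + ΣK]·(ρV²/2) = [0.01897·358/0.177 + 2.74]·(1870·0.821²/2) = [38.37 + 2.74]·630.2 = 2.591e+04 Pa.
Head loss h_f = ΔP/(ρg) = 2.591e+04/(1870·9.81) = 1.41 m.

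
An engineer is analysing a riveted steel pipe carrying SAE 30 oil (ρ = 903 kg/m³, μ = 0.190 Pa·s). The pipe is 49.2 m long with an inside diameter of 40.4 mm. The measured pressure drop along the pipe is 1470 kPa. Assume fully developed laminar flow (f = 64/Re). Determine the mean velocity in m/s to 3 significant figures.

V ≈ 8.02 m/s

For laminar flow, f = 64/Re with Re = ρVD/μ, so Darcy-Weisbach reduces to ΔP = 32μLV/D². Solving for V: V = ΔP·D²/(32μL) = 1.47e+06·(0.0404)²/(32·0.19·49.2) = 8.021 m/s.
Check: Re = ρVD/μ = 903·8.021·0.0404/0.19 = 1540 < 2300, so the laminar assumption holds.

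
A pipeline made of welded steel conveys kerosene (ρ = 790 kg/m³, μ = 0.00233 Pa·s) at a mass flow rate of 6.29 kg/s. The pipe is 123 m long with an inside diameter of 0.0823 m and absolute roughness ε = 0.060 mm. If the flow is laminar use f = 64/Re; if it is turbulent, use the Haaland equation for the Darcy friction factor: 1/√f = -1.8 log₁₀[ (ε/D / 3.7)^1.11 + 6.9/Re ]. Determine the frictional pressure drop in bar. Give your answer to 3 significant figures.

A = πD²/4 = π(0.0823)²/4 = 0.00532 m²; mean velocity V = ṁ/(ρA) = 6.29/(790 · 0.00532) = 1.497 m/s.
Reynolds number Re = ρVD/μ = 790 · 1.497 · 0.0823 / 0.00233 = 4.176e+04.
Re > 4000 → turbulent. Relative roughness ε/D = 6e-05/0.0823 = 0.000729. Haaland: 1/√f = -1.8 log₁₀[(0.000729/3.7)^1.11 + 6.9/4.176e+04] = -1.8 log₁₀[7.71e-05 + 0.000165] = 6.508, so f = 0.02361.
Darcy-Weisbach: ΔP = f(L/D)(ρV²/2) = 0.02361·(123/0.0823)·(790·1.497²/2) = 0.02361·1495·884.8 = 3.122e+04 Pa.
ΔP = 3.122e+04 Pa = 0.312 bar.

ΔP ≈ 0.312 bar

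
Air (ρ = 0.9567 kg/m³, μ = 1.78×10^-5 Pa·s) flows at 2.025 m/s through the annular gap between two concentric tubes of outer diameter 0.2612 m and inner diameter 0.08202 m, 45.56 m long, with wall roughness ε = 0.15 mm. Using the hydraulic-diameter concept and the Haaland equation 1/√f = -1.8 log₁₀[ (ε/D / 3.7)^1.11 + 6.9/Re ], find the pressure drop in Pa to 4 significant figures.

Hydraulic diameter D_h = 4A/P = D_o - D_i = 0.2612 - 0.08202 = 0.1792 m.
Re = ρVD_h/μ = 0.9567·2.025·0.1792/1.78e-05 = 1.95e+04.
ε/D_h = 0.00015/0.1792 = 0.000837; Haaland gives 1/√f = -1.8 log₁₀[8.99e-05+0.000354] = 6.035, so f = 0.02745.
ΔP = f(L/D_h)(ρV²/2) = 0.02745·45.56/0.1792·1.962 = 13.69 Pa.

ΔP ≈ 13.69 Pa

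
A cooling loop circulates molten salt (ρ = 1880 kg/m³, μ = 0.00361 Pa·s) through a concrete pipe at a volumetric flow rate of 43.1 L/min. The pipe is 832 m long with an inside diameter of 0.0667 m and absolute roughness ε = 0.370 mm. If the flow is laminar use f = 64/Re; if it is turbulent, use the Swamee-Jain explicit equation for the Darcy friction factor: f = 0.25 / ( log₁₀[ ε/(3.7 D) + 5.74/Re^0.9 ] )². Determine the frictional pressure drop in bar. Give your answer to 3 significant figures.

Q = 43.1 L/min = 43.1/60000 = 0.0007183 m³/s.
Cross-sectional area A = πD²/4 = π(0.0667)²/4 = 0.003494 m²; mean velocity V = Q/A = 0.0007183/0.003494 = 0.2056 m/s.
Reynolds number Re = ρVD/μ = 1880 · 0.2056 · 0.0667 / 0.00361 = 7141.
Re > 4000 → turbulent. Relative roughness ε/D = 0.00037/0.0667 = 0.00555. Swamee-Jain: f = 0.25/(log₁₀[0.00555/3.7 + 5.74/7141^0.9])² = 0.25/(log₁₀[0.0015 + 0.00195])² = 0.25/(-2.462)² = 0.04124.
Darcy-Weisbach: ΔP = f(L/D)(ρV²/2) = 0.04124·(832/0.0667)·(1880·0.2056²/2) = 0.04124·1.247e+04·39.73 = 2.044e+04 Pa.
ΔP = 2.044e+04 Pa = 0.204 bar.

ΔP ≈ 0.204 bar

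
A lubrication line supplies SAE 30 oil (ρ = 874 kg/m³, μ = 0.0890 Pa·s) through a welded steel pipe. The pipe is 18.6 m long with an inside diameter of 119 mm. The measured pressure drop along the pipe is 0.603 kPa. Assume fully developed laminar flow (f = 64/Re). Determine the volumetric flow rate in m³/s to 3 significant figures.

Q ≈ 0.00179 m³/s

For laminar flow, f = 64/Re with Re = ρVD/μ, so Darcy-Weisbach reduces to ΔP = 32μLV/D². Solving for V: V = ΔP·D²/(32μL) = 603·(0.119)²/(32·0.089·18.6) = 0.1612 m/s.
Check: Re = ρVD/μ = 874·0.1612·0.119/0.089 = 188.4 < 2300, so the laminar assumption holds.
Q = V·A = 0.1612·(π/4·0.119²) = 0.001793 m³/s = 0.00179 m³/s.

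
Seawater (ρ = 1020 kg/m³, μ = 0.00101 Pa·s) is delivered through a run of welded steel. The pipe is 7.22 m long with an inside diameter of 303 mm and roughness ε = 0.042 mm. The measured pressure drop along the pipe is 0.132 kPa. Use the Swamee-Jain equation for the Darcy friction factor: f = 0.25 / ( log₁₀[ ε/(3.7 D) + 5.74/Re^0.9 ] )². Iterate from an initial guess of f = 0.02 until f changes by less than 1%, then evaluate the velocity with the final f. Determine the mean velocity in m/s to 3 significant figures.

Rearranging Darcy-Weisbach: V = √(2·ΔP·D/(f·L·ρ)). With ε/D = 4.2e-05/0.303 = 0.000139, iterate starting from f = 0.02:
  f = 0.02 → V = √(2·132·0.303/(0.02·7.22·1020)) = 0.737 m/s; Re = ρVD/μ = 2.255e+05; f → 0.0164
  f = 0.0164 → V = 0.8137 m/s; Re = 2.49e+05; f → 0.01618
  f = 0.01618 → V = 0.8193 m/s; Re = 2.507e+05; f → 0.01617
Converged (Δf/f < 1%). With the final f = 0.01617: V = √(2·132·0.303/(0.01617·7.22·1020)) = 0.8197 m/s.

V ≈ 0.820 m/s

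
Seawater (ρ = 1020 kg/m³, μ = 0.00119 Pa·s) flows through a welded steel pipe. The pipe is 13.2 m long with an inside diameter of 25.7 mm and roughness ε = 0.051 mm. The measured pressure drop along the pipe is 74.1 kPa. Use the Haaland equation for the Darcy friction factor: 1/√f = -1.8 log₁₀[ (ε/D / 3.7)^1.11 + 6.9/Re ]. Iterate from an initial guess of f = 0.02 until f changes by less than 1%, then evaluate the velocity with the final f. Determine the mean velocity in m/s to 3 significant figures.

V ≈ 3.34 m/s

Rearranging Darcy-Weisbach: V = √(2·ΔP·D/(f·L·ρ)). With ε/D = 5.1e-05/0.0257 = 0.00198, iterate starting from f = 0.02:
  f = 0.02 → V = √(2·7.41e+04·0.0257/(0.02·13.2·1020)) = 3.761 m/s; Re = ρVD/μ = 8.285e+04; f → 0.02522
  f = 0.02522 → V = 3.349 m/s; Re = 7.377e+04; f → 0.02542
Converged (Δf/f < 1%). With the final f = 0.02542: V = √(2·7.41e+04·0.0257/(0.02542·13.2·1020)) = 3.336 m/s.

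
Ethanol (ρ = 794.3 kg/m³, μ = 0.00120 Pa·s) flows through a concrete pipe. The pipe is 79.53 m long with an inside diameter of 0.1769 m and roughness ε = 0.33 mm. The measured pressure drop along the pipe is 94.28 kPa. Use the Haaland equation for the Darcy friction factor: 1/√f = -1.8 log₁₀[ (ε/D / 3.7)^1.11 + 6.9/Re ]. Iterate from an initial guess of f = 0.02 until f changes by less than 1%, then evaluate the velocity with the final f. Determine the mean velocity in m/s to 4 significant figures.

Rearranging Darcy-Weisbach: V = √(2·ΔP·D/(f·L·ρ)). With ε/D = 0.00033/0.1769 = 0.00187, iterate starting from f = 0.02:
  f = 0.02 → V = √(2·9.428e+04·0.1769/(0.02·79.53·794.3)) = 5.138 m/s; Re = ρVD/μ = 6.017e+05; f → 0.02332
  f = 0.02332 → V = 4.758 m/s; Re = 5.572e+05; f → 0.02334
Converged (Δf/f < 1%). With the final f = 0.02334: V = √(2·9.428e+04·0.1769/(0.02334·79.53·794.3)) = 4.756 m/s.

V ≈ 4.756 m/s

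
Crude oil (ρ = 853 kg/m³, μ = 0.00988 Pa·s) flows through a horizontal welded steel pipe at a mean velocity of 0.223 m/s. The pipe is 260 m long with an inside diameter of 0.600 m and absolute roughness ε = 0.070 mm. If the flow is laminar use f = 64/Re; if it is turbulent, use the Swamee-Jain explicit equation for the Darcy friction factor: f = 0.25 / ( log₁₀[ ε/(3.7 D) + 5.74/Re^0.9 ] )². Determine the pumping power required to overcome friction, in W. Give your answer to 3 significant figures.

P ≈ 17.4 W

Reynolds number Re = ρVD/μ = 853 · 0.223 · 0.6 / 0.00988 = 1.155e+04.
Re > 4000 → turbulent. Relative roughness ε/D = 7e-05/0.6 = 0.000117. Swamee-Jain: f = 0.25/(log₁₀[0.000117/3.7 + 5.74/1.155e+04^0.9])² = 0.25/(log₁₀[3.15e-05 + 0.00127])² = 0.25/(-2.887)² = 0.03.
Darcy-Weisbach: ΔP = f(L/D)(ρV²/2) = 0.03·(260/0.6)·(853·0.223²/2) = 0.03·433.3·21.21 = 275.7 Pa.
Q = V·A = 0.223·0.2827 = 0.06305 m³/s.
Pumping power P = QΔP = 0.06305·275.7 = 17.38 W = 17.4 W.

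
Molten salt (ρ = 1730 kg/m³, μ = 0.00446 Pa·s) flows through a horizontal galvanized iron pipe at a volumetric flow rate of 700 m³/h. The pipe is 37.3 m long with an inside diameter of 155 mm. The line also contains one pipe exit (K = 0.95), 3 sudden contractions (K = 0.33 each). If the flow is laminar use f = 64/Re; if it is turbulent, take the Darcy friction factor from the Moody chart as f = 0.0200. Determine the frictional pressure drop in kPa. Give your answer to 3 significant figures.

ΔP ≈ 620 kPa

Q = 700 m³/h = 700/3600 = 0.1944 m³/s.
Cross-sectional area A = πD²/4 = π(0.155)²/4 = 0.01887 m²; mean velocity V = Q/A = 0.1944/0.01887 = 10.3 m/s.
Reynolds number Re = ρVD/μ = 1730 · 10.3 · 0.155 / 0.00446 = 6.196e+05.
Re > 4000 → turbulent; use the Moody-chart value f = 0.0200.
Total minor-loss coefficient ΣK = 1·0.95 + 3·0.33 = 1.94.
ΔP = [f·L/D + ΣK]·(ρV²/2) = [0.02·37.3/0.155 + 1.94]·(1730·10.3²/2) = [4.813 + 1.94]·9.185e+04 = 6.203e+05 Pa.
ΔP = 6.203e+05 Pa = 620 kPa.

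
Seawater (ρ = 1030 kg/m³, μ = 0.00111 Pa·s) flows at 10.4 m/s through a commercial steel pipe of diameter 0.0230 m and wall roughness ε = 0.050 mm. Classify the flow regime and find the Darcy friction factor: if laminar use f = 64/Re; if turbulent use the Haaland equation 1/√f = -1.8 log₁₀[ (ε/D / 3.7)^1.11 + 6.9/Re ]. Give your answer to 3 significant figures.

f ≈ 0.0247

Re = ρVD/μ = 1030·10.4·0.023/0.00111 = 2.22e+05.
Re > 4000 → turbulent. ε/D = 5e-05/0.023 = 0.00217; Haaland: 1/√f = -1.8 log₁₀[0.000259 + 3.11e-05] = 6.367, so f = 0.02467.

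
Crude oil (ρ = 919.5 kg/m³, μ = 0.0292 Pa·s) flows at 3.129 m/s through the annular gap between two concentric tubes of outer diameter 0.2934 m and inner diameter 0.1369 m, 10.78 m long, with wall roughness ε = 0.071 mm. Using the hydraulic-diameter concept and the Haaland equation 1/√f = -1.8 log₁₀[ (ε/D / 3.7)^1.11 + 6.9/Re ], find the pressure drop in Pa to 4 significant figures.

ΔP ≈ 8749 Pa

Hydraulic diameter D_h = 4A/P = D_o - D_i = 0.2934 - 0.1369 = 0.1565 m.
Re = ρVD_h/μ = 919.5·3.129·0.1565/0.0292 = 1.542e+04.
ε/D_h = 7.1e-05/0.1565 = 0.000454; Haaland gives 1/√f = -1.8 log₁₀[4.55e-05+0.000447] = 5.953, so f = 0.02822.
ΔP = f(L/D_h)(ρV²/2) = 0.02822·10.78/0.1565·4501 = 8749 Pa.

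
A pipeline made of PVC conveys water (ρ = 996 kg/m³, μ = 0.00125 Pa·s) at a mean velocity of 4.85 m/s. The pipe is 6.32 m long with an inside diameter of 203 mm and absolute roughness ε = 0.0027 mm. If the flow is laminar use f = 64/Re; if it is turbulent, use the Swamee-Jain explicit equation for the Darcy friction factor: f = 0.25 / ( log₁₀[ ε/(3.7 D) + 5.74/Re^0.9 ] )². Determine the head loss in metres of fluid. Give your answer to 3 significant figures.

Reynolds number Re = ρVD/μ = 996 · 4.85 · 0.203 / 0.00125 = 7.845e+05.
Re > 4000 → turbulent. Relative roughness ε/D = 2.7e-06/0.203 = 1.33e-05. Swamee-Jain: f = 0.25/(log₁₀[1.33e-05/3.7 + 5.74/7.845e+05^0.9])² = 0.25/(log₁₀[3.59e-06 + 2.84e-05])² = 0.25/(-4.495)² = 0.01238.
Darcy-Weisbach: ΔP = f(L/D)(ρV²/2) = 0.01238·(6.32/0.203)·(996·4.85²/2) = 0.01238·31.13·1.171e+04 = 4513 Pa.
Head loss h_f = ΔP/(ρg) = 4513/(996·9.81) = 0.462 m.

h_f ≈ 0.462 m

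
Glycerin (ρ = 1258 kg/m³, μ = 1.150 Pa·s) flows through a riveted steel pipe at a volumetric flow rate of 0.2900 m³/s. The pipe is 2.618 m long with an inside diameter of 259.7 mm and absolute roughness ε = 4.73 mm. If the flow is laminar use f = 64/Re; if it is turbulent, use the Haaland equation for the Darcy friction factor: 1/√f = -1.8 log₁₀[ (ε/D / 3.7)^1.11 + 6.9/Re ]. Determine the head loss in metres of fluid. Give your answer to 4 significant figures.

Cross-sectional area A = πD²/4 = π(0.2597)²/4 = 0.05297 m²; mean velocity V = Q/A = 0.29/0.05297 = 5.475 m/s.
Reynolds number Re = ρVD/μ = 1258 · 5.475 · 0.2597 / 1.15 = 1555.
Re < 2300 → laminar flow, so f = 64/Re = 64/1555 = 0.04115 (the turbulent correlation is not needed).
Darcy-Weisbach: ΔP = f(L/D)(ρV²/2) = 0.04115·(2.618/0.2597)·(1258·5.475²/2) = 0.04115·10.08·1.885e+04 = 7821 Pa.
Head loss h_f = ΔP/(ρg) = 7821/(1258·9.81) = 0.6337 m.

h_f ≈ 0.6337 m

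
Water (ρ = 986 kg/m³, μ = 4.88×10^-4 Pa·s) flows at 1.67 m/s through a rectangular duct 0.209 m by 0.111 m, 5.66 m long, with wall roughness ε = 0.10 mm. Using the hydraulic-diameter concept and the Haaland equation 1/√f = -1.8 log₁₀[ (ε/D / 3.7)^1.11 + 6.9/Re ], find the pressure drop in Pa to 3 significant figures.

ΔP ≈ 1000 Pa

Hydraulic diameter D_h = 4A/P = 4·(0.209·0.111)/(2·(0.209+0.111)) = 0.0928/0.64 = 0.145 m.
Re = ρVD_h/μ = 986·1.67·0.145/0.000488 = 4.892e+05.
ε/D_h = 0.0001/0.145 = 0.00069; Haaland gives 1/√f = -1.8 log₁₀[7.25e-05+1.41e-05] = 7.313, so f = 0.0187.
ΔP = f(L/D_h)(ρV²/2) = 0.0187·5.66/0.145·1375 = 1004 Pa.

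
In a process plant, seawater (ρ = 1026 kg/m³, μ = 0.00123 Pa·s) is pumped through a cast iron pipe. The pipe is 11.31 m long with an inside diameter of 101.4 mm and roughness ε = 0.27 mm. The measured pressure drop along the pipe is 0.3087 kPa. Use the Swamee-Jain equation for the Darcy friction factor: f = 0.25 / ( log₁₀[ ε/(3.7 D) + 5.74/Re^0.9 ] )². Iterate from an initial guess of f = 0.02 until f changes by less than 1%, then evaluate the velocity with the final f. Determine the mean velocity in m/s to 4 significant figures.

V ≈ 0.4307 m/s

Rearranging Darcy-Weisbach: V = √(2·ΔP·D/(f·L·ρ)). With ε/D = 0.00027/0.1014 = 0.00266, iterate starting from f = 0.02:
  f = 0.02 → V = √(2·308.7·0.1014/(0.02·11.31·1026)) = 0.5194 m/s; Re = ρVD/μ = 4.393e+04; f → 0.02856
  f = 0.02856 → V = 0.4346 m/s; Re = 3.676e+04; f → 0.02906
  f = 0.02906 → V = 0.4309 m/s; Re = 3.645e+04; f → 0.02908
Converged (Δf/f < 1%). With the final f = 0.02908: V = √(2·308.7·0.1014/(0.02908·11.31·1026)) = 0.4307 m/s.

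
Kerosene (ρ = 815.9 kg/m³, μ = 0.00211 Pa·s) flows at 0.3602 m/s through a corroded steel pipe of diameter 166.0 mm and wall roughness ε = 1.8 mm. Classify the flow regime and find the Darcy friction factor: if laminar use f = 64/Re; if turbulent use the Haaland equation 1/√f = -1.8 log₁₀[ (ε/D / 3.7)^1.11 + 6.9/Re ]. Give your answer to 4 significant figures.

f ≈ 0.04126

Re = ρVD/μ = 815.9·0.3602·0.166/0.00211 = 2.312e+04.
Re > 4000 → turbulent. ε/D = 0.0018/0.166 = 0.0108; Haaland: 1/√f = -1.8 log₁₀[0.00154 + 0.000298] = 4.923, so f = 0.04126.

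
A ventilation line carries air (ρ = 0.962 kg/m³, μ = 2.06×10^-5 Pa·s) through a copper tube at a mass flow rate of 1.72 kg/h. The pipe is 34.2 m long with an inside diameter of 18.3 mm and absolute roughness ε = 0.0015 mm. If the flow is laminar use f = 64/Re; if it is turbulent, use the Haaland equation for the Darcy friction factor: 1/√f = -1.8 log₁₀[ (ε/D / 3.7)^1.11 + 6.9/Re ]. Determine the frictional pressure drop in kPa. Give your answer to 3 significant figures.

ΔP ≈ 0.127 kPa

ṁ = 1.72 kg/h = 1.72/3600 = 0.0004778 kg/s.
A = πD²/4 = π(0.0183)²/4 = 0.000263 m²; mean velocity V = ṁ/(ρA) = 0.0004778/(0.962 · 0.000263) = 1.888 m/s.
Reynolds number Re = ρVD/μ = 0.962 · 1.888 · 0.0183 / 2.06e-05 = 1614.
Re < 2300 → laminar flow, so f = 64/Re = 64/1614 = 0.03966 (the turbulent correlation is not needed).
Darcy-Weisbach: ΔP = f(L/D)(ρV²/2) = 0.03966·(34.2/0.0183)·(0.962·1.888²/2) = 0.03966·1869·1.715 = 127.1 Pa.
ΔP = 127.1 Pa = 0.127 kPa.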